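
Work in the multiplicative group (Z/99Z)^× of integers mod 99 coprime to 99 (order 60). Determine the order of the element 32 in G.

6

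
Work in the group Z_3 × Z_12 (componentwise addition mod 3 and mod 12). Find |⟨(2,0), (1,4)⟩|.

|⟨(2,0)⟩| = 3 and |⟨(1,4)⟩| = 3, so |H| is a multiple of lcm(3, 3) = 3 and divides |G| = 36.
Closing under the operation: H = {(0,0), (0,4), (0,8), (1,0), (1,4), (1,8), (2,0), (2,4), (2,8)}, so |H| = 9.

9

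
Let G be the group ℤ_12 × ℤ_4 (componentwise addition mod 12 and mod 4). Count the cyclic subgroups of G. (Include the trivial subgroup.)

A cyclic subgroup of order d is generated by each of its φ(d) elements of order d, so the cyclic subgroups of order d number (#elements of order d)/φ(d).
Cyclic subgroups by order — order 1: 1; order 2: 3; order 3: 1; order 4: 6; order 6: 3; order 12: 6.
Total: 20.

20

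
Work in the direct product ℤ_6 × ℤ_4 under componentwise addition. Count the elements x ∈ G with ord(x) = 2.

3

An element (a,b) has order lcm(ord(a), ord(b)); count pairs with lcm equal to 2.
Enumerating gives 3 such elements.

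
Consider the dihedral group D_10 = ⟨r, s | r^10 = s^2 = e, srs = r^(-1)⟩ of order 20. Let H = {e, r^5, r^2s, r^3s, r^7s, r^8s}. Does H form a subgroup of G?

No

|H| = 6 does not divide |G| = 20, so by Lagrange H is not a subgroup.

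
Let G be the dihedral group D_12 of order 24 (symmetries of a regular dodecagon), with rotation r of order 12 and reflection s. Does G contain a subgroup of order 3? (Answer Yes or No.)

Yes

3 | 24. A subgroup of order 3 is {e, r^4, r^8}.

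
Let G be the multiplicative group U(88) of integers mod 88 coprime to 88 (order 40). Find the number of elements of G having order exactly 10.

Enumerating element orders in G gives 28 elements of order 10.

28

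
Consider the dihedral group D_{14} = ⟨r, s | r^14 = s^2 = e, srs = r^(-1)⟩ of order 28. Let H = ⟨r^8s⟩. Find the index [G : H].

14

|⟨r^8s⟩| = 2 and |G| = 28.
By Lagrange, [G : H] = |G|/|H| = 28/2 = 14.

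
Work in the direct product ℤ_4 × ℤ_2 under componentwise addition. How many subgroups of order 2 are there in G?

|G| = 8 and 2 | 8, so subgroups of order 2 are possible by Lagrange.
The subgroups of order 2 are: {(0,0), (0,1)}; {(0,0), (2,0)}; {(0,0), (2,1)}.
So G has 3 subgroups of order 2.

3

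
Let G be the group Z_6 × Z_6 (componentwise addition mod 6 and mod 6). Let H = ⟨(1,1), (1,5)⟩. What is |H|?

|⟨(1,1)⟩| = 6 and |⟨(1,5)⟩| = 6, so |H| is a multiple of lcm(6, 6) = 6 and divides |G| = 36.
Closing under the operation: H = {(0,0), (0,2), (0,4), (1,1), (1,3), (1,5), (2,0), (2,2), (2,4), (3,1), (3,3), (3,5), (4,0), (4,2), (4,4), (5,1), (5,3), (5,5)}, so |H| = 18.

18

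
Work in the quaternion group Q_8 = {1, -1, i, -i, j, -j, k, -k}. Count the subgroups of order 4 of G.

3

|G| = 8 and 4 | 8, so subgroups of order 4 are possible by Lagrange.
The subgroups of order 4 are: {1, -1, i, -i}; {1, -1, j, -j}; {1, -1, k, -k}.
So G has 3 subgroups of order 4.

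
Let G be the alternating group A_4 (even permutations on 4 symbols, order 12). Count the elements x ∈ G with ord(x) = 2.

3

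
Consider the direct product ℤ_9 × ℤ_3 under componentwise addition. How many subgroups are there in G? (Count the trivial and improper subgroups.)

10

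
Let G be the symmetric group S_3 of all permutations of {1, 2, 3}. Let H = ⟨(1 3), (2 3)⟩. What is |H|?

6

|⟨(1 3)⟩| = 2 and |⟨(2 3)⟩| = 2, so |H| is a multiple of lcm(2, 2) = 2 and divides |G| = 6.
Closing {(1 3), (2 3)} under the group operation gives all of G, so |H| = 6.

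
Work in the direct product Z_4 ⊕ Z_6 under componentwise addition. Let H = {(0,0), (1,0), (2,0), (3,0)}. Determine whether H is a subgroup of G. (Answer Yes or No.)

|H| = 4 divides |G| = 24, consistent with Lagrange.
H contains the identity, every element's inverse is in H, and H is closed under +: it is a subgroup.
In fact H = ⟨(1,0)⟩.

Yes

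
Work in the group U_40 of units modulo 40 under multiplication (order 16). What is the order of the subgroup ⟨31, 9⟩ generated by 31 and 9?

|⟨31⟩| = 2 and |⟨9⟩| = 2, so |H| is a multiple of lcm(2, 2) = 2 and divides |G| = 16.
Closing under the operation: H = {1, 9, 31, 39}, so |H| = 4.

4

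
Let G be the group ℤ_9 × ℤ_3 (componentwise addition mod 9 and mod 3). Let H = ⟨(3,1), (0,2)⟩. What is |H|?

|⟨(3,1)⟩| = 3 and |⟨(0,2)⟩| = 3, so |H| is a multiple of lcm(3, 3) = 3 and divides |G| = 27.
Closing under the operation: H = {(0,0), (0,1), (0,2), (3,0), (3,1), (3,2), (6,0), (6,1), (6,2)}, so |H| = 9.

9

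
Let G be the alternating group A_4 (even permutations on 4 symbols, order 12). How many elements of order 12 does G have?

No element of G has order 12 (even though 12 | 12).

0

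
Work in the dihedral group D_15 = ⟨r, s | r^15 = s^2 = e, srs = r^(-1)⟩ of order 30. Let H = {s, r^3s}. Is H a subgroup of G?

No

The identity e ∉ H, so H is not a subgroup.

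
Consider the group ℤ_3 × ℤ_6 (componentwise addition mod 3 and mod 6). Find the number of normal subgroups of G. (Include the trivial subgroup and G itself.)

12

G is abelian, so every subgroup is normal.
G has 12 subgroups in total, hence 12 normal subgroups.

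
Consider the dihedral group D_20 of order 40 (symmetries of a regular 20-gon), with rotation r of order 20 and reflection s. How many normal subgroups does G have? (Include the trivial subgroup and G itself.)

9

G has 48 subgroups. Checking conjugation-invariance by order — order 1: 1/1 normal; order 2: 1/21 normal; order 4: 1/11 normal; order 5: 1/1 normal; order 8: 0/5 normal; order 10: 1/5 normal; order 20: 3/3 normal; order 40: 1/1 normal.
Total normal subgroups: 9.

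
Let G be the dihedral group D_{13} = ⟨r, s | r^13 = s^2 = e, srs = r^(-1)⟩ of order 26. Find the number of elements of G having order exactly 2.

13

Enumerating element orders in G gives 13 elements of order 2.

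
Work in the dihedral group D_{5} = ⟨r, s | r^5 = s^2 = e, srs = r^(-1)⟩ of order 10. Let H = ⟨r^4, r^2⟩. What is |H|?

5

|⟨r^4⟩| = 5 and |⟨r^2⟩| = 5, so |H| is a multiple of lcm(5, 5) = 5 and divides |G| = 10.
Closing under the operation: H = {e, r, r^2, r^3, r^4}, so |H| = 5.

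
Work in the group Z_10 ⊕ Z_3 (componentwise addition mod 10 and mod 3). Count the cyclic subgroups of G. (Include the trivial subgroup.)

8

A cyclic subgroup of order d is generated by each of its φ(d) elements of order d, so the cyclic subgroups of order d number (#elements of order d)/φ(d).
Cyclic subgroups by order — order 1: 1; order 2: 1; order 3: 1; order 5: 1; order 6: 1; order 10: 1; order 15: 1; order 30: 1.
Total: 8.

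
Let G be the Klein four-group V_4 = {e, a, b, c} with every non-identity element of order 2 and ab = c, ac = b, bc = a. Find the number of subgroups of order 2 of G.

|G| = 4 and 2 | 4, so subgroups of order 2 are possible by Lagrange.
The subgroups of order 2 are: {e, a}; {e, b}; {e, c}.
So G has 3 subgroups of order 2.

3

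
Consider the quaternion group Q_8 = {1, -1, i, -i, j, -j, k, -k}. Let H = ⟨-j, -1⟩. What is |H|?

4

|⟨-j⟩| = 4 and |⟨-1⟩| = 2, so |H| is a multiple of lcm(4, 2) = 4 and divides |G| = 8.
Closing under the operation: H = {1, -1, j, -j}, so |H| = 4.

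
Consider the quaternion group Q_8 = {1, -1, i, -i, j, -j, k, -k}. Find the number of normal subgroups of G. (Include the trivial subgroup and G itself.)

6

G has 6 subgroups. Checking conjugation-invariance by order — order 1: 1/1 normal; order 2: 1/1 normal; order 4: 3/3 normal; order 8: 1/1 normal.
Total normal subgroups: 6.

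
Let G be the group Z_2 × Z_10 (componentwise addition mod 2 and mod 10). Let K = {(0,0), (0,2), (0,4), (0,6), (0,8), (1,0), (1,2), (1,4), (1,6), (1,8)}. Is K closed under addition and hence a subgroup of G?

Yes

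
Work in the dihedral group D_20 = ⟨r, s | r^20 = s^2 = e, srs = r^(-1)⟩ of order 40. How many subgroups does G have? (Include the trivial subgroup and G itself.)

|G| = 40, so by Lagrange every subgroup order divides 40. Divisors: 1, 2, 4, 5, 8, 10, 20, 40.
Subgroups by order — order 1: 1; order 2: 21; order 4: 11; order 5: 1; order 8: 5; order 10: 5; order 20: 3; order 40: 1.
Total: 1 + 21 + 11 + 1 + 5 + 5 + 3 + 1 = 48.

48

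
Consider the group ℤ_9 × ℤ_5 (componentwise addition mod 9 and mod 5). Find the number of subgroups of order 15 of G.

1

|G| = 45 and 15 | 45, so subgroups of order 15 are possible by Lagrange.
The subgroups of order 15 are: {(0,0), (0,1), (0,2), (0,3), (0,4), (3,0), (3,1), (3,2), (3,3), (3,4), (6,0), (6,1), (6,2), (6,3), (6,4)}.
So G has 1 subgroup of order 15.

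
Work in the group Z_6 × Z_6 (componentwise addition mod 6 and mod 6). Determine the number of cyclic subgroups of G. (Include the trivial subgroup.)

20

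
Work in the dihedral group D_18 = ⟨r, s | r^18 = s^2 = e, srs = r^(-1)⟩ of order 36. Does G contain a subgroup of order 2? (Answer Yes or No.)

Yes

2 | 36. A subgroup of order 2 is {e, r^10s}.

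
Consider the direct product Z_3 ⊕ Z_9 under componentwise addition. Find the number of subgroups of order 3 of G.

4

|G| = 27 and 3 | 27, so subgroups of order 3 are possible by Lagrange.
The subgroups of order 3 are: {(0,0), (0,3), (0,6)}; {(0,0), (1,0), (2,0)}; {(0,0), (1,3), (2,6)}; {(0,0), (1,6), (2,3)}.
So G has 4 subgroups of order 3.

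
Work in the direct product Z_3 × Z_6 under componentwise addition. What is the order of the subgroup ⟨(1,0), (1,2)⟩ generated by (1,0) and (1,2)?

|⟨(1,0)⟩| = 3 and |⟨(1,2)⟩| = 3, so |H| is a multiple of lcm(3, 3) = 3 and divides |G| = 18.
Closing under the operation: H = {(0,0), (0,2), (0,4), (1,0), (1,2), (1,4), (2,0), (2,2), (2,4)}, so |H| = 9.

9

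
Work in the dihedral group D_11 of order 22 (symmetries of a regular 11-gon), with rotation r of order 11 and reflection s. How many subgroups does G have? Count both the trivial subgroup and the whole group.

14

|G| = 22, so by Lagrange every subgroup order divides 22. Divisors: 1, 2, 11, 22.
Subgroups by order — order 1: 1; order 2: 11; order 11: 1; order 22: 1.
Total: 1 + 11 + 1 + 1 = 14.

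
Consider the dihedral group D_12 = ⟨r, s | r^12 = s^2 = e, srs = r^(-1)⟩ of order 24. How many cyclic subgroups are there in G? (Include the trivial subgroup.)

Each element a generates a cyclic subgroup ⟨a⟩; distinct elements may generate the same one (a cyclic group of order d has φ(d) generators).
Cyclic subgroups by order — order 1: 1; order 2: 13; order 3: 1; order 4: 1; order 6: 1; order 12: 1.
Total: 18.

18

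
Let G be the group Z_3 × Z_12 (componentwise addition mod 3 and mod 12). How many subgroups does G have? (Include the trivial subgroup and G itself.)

18

|G| = 36, so by Lagrange every subgroup order divides 36. Divisors: 1, 2, 3, 4, 6, 9, 12, 18, 36.
Subgroups by order — order 1: 1; order 2: 1; order 3: 4; order 4: 1; order 6: 4; order 9: 1; order 12: 4; order 18: 1; order 36: 1.
Total: 1 + 1 + 4 + 1 + 4 + 1 + 4 + 1 + 1 = 18.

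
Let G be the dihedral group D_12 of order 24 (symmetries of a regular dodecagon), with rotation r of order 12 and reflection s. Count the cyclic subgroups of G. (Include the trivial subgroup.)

18

Each element a generates a cyclic subgroup ⟨a⟩; distinct elements may generate the same one (a cyclic group of order d has φ(d) generators).
Cyclic subgroups by order — order 1: 1; order 2: 13; order 3: 1; order 4: 1; order 6: 1; order 12: 1.
Total: 18.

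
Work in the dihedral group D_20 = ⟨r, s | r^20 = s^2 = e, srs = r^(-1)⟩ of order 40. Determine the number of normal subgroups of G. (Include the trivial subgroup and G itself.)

9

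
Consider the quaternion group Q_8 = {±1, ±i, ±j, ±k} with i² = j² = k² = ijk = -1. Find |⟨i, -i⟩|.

4

|⟨i⟩| = 4 and |⟨-i⟩| = 4, so |H| is a multiple of lcm(4, 4) = 4 and divides |G| = 8.
Closing under the operation: H = {1, -1, i, -i}, so |H| = 4.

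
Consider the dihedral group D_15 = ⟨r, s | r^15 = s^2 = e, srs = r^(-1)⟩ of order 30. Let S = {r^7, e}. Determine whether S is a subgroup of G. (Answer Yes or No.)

No

r^7 ∈ S but its inverse r^8 ∉ S, so S is not a subgroup.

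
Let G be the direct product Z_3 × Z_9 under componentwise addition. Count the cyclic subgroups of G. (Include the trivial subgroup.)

8

Each element a generates a cyclic subgroup ⟨a⟩; distinct elements may generate the same one (a cyclic group of order d has φ(d) generators).
Cyclic subgroups by order — order 1: 1; order 3: 4; order 9: 3.
Total: 8.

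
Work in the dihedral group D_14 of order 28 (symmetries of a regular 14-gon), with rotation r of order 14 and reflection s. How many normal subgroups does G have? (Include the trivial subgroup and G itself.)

7

G has 28 subgroups. Checking conjugation-invariance by order — order 1: 1/1 normal; order 2: 1/15 normal; order 4: 0/7 normal; order 7: 1/1 normal; order 14: 3/3 normal; order 28: 1/1 normal.
Total normal subgroups: 7.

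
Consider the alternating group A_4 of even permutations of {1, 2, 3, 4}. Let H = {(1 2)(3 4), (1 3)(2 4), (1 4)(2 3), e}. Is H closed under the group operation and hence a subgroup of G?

Yes

|H| = 4 divides |G| = 12, consistent with Lagrange.
H contains the identity, every element's inverse is in H, and H is closed under ∘: it is a subgroup.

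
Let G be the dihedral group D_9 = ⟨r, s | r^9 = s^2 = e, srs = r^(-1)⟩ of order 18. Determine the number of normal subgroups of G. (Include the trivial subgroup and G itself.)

G has 16 subgroups. Checking conjugation-invariance by order — order 1: 1/1 normal; order 2: 0/9 normal; order 3: 1/1 normal; order 6: 0/3 normal; order 9: 1/1 normal; order 18: 1/1 normal.
Total normal subgroups: 4.

4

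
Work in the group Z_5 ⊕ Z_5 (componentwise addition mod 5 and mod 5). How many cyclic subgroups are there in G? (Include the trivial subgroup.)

7

Each element a generates a cyclic subgroup ⟨a⟩; distinct elements may generate the same one (a cyclic group of order d has φ(d) generators).
Cyclic subgroups by order — order 1: 1; order 5: 6.
Total: 7.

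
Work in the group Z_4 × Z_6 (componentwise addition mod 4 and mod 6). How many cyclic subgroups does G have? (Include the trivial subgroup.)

Each element a generates a cyclic subgroup ⟨a⟩; distinct elements may generate the same one (a cyclic group of order d has φ(d) generators).
Cyclic subgroups by order — order 1: 1; order 2: 3; order 3: 1; order 4: 2; order 6: 3; order 12: 2.
Total: 12.

12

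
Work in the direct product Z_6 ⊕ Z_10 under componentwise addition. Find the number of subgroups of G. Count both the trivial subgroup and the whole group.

20

|G| = 60, so by Lagrange every subgroup order divides 60. Divisors: 1, 2, 3, 4, 5, 6, 10, 12, 15, 20, 30, 60.
Subgroups by order — order 1: 1; order 2: 3; order 3: 1; order 4: 1; order 5: 1; order 6: 3; order 10: 3; order 12: 1; order 15: 1; order 20: 1; order 30: 3; order 60: 1.
Total: 1 + 3 + 1 + 1 + 1 + 3 + 3 + 1 + 1 + 1 + 3 + 1 = 20.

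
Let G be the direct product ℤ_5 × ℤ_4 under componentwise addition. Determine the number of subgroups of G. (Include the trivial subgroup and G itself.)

|G| = 20, so by Lagrange every subgroup order divides 20. Divisors: 1, 2, 4, 5, 10, 20.
Subgroups by order — order 1: 1; order 2: 1; order 4: 1; order 5: 1; order 10: 1; order 20: 1.
Total: 1 + 1 + 1 + 1 + 1 + 1 = 6.

6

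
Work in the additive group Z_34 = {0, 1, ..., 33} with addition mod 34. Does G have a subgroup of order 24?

24 does not divide |G| = 34, so by Lagrange no subgroup of order 24 exists.

No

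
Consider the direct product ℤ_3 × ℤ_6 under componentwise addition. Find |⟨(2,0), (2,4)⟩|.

|⟨(2,0)⟩| = 3 and |⟨(2,4)⟩| = 3, so |H| is a multiple of lcm(3, 3) = 3 and divides |G| = 18.
Closing under the operation: H = {(0,0), (0,2), (0,4), (1,0), (1,2), (1,4), (2,0), (2,2), (2,4)}, so |H| = 9.

9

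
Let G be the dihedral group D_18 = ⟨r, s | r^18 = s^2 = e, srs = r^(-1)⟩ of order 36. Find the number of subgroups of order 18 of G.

|G| = 36 and 18 | 36, so subgroups of order 18 are possible by Lagrange.
The subgroups of order 18 are: {e, r, r^2, r^3, r^4, r^5, r^6, r^7, r^8, r^9, r^10, r^11, r^12, r^13, r^14, r^15, r^16, r^17}; {e, r^2, r^4, r^6, r^8, r^10, r^12, r^14, r^16, s, r^2s, r^4s, r^6s, r^8s, r^10s, r^12s, r^14s, r^16s}; {e, r^2, r^4, r^6, r^8, r^10, r^12, r^14, r^16, rs, r^3s, r^5s, r^7s, r^9s, r^11s, r^13s, r^15s, r^17s}.
So G has 3 subgroups of order 18.

3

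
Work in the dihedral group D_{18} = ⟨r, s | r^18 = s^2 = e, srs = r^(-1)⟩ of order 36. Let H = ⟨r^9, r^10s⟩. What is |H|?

4

|⟨r^9⟩| = 2 and |⟨r^10s⟩| = 2, so |H| is a multiple of lcm(2, 2) = 2 and divides |G| = 36.
Closing under the operation: H = {e, r^9, rs, r^10s}, so |H| = 4.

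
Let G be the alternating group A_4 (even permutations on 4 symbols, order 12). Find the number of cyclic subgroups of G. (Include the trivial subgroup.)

A cyclic subgroup of order d is generated by each of its φ(d) elements of order d, so the cyclic subgroups of order d number (#elements of order d)/φ(d).
Cyclic subgroups by order — order 1: 1; order 2: 3; order 3: 4.
Total: 8.

8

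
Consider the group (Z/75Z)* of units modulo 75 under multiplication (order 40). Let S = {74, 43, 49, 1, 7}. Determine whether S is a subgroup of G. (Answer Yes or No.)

No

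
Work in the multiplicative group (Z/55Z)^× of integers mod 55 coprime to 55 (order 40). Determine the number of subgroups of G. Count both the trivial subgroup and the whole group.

16

|G| = 40, so by Lagrange every subgroup order divides 40. Divisors: 1, 2, 4, 5, 8, 10, 20, 40.
Subgroups by order — order 1: 1; order 2: 3; order 4: 3; order 5: 1; order 8: 1; order 10: 3; order 20: 3; order 40: 1.
Total: 1 + 3 + 3 + 1 + 1 + 3 + 3 + 1 = 16.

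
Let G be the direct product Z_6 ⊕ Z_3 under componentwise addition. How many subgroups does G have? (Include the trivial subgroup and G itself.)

12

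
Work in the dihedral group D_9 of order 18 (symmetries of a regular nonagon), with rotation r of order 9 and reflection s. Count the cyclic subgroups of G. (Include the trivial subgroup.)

12

A cyclic subgroup of order d is generated by each of its φ(d) elements of order d, so the cyclic subgroups of order d number (#elements of order d)/φ(d).
Cyclic subgroups by order — order 1: 1; order 2: 9; order 3: 1; order 9: 1.
Total: 12.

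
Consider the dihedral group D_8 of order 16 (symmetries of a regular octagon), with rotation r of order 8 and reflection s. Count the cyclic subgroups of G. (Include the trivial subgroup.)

A cyclic subgroup of order d is generated by each of its φ(d) elements of order d, so the cyclic subgroups of order d number (#elements of order d)/φ(d).
Cyclic subgroups by order — order 1: 1; order 2: 9; order 4: 1; order 8: 1.
Total: 12.

12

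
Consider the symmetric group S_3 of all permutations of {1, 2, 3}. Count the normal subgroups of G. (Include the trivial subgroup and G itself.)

G has 6 subgroups. Checking conjugation-invariance by order — order 1: 1/1 normal; order 2: 0/3 normal; order 3: 1/1 normal; order 6: 1/1 normal.
Total normal subgroups: 3.

3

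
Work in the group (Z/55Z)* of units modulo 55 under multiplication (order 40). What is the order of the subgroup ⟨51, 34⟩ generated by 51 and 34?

20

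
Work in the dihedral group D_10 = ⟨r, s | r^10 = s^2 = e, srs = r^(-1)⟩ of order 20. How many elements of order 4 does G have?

No element of G has order 4 (even though 4 | 20).

0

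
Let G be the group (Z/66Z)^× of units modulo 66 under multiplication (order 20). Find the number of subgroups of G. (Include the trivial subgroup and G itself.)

|G| = 20, so by Lagrange every subgroup order divides 20. Divisors: 1, 2, 4, 5, 10, 20.
Subgroups by order — order 1: 1; order 2: 3; order 4: 1; order 5: 1; order 10: 3; order 20: 1.
Total: 1 + 3 + 1 + 1 + 3 + 1 = 10.

10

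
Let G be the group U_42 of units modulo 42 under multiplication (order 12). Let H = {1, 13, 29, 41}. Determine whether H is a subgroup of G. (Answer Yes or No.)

Yes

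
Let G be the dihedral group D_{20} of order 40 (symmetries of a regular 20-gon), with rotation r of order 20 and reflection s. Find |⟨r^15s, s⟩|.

8

|⟨r^15s⟩| = 2 and |⟨s⟩| = 2, so |H| is a multiple of lcm(2, 2) = 2 and divides |G| = 40.
Closing under the operation: H = {e, r^5, r^10, r^15, s, r^5s, r^10s, r^15s}, so |H| = 8.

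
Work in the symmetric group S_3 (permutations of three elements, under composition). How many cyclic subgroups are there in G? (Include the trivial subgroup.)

5

Each element a generates a cyclic subgroup ⟨a⟩; distinct elements may generate the same one (a cyclic group of order d has φ(d) generators).
Cyclic subgroups by order — order 1: 1; order 2: 3; order 3: 1.
Total: 5.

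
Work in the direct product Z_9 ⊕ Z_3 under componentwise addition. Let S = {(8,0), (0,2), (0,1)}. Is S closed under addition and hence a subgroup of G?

The identity (0,0) ∉ S, so S is not a subgroup.

No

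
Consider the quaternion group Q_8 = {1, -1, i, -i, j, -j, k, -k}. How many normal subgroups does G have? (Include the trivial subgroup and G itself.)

6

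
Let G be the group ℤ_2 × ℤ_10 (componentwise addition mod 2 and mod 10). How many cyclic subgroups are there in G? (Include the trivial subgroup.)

Group the elements of G by the cyclic subgroup they generate; each cyclic subgroup of order d accounts for φ(d) elements.
Cyclic subgroups by order — order 1: 1; order 2: 3; order 5: 1; order 10: 3.
Total: 8.

8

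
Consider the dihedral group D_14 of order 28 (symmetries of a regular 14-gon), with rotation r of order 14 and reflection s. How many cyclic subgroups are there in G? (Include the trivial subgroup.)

18

A cyclic subgroup of order d is generated by each of its φ(d) elements of order d, so the cyclic subgroups of order d number (#elements of order d)/φ(d).
Cyclic subgroups by order — order 1: 1; order 2: 15; order 7: 1; order 14: 1.
Total: 18.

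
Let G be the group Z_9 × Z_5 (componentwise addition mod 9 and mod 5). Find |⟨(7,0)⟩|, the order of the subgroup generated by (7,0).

9

The order of (7,0) in Z_9 × Z_5 is lcm(ord(7) in Z_9, ord(0) in Z_5).
ord(7) = 9 and ord(0) = 1, so |⟨(7,0)⟩| = lcm(9, 1) = 9.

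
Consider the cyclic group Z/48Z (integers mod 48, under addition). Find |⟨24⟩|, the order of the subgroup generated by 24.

2

In Z/48Z, the order of an element a is n/gcd(a, n).
gcd(24, 48) = 24, so |⟨24⟩| = 48/24 = 2.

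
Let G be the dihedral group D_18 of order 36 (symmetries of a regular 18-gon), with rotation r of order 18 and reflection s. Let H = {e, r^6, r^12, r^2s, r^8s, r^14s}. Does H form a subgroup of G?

Yes

|H| = 6 divides |G| = 36, consistent with Lagrange.
H contains the identity, every element's inverse is in H, and H is closed under ·: it is a subgroup.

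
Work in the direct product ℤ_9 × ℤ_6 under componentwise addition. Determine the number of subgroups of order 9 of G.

|G| = 54 and 9 | 54, so subgroups of order 9 are possible by Lagrange.
The subgroups of order 9 are: {(0,0), (0,2), (0,4), (3,0), (3,2), (3,4), (6,0), (6,2), (6,4)}; {(0,0), (1,0), (2,0), (3,0), (4,0), (5,0), (6,0), (7,0), (8,0)}; {(0,0), (1,2), (2,4), (3,0), (4,2), (5,4), (6,0), (7,2), (8,4)}; {(0,0), (1,4), (2,2), (3,0), (4,4), (5,2), (6,0), (7,4), (8,2)}.
So G has 4 subgroups of order 9.

4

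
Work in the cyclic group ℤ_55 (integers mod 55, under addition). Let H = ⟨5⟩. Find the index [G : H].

5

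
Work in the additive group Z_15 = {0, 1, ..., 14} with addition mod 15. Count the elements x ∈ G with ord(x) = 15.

8

In a cyclic group of order 15, the number of elements of order d (for d | 15) is φ(d).
φ(15) = 8.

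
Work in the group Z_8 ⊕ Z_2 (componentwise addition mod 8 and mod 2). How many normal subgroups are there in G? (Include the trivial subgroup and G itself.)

11

G is abelian, so every subgroup is normal.
G has 11 subgroups in total, hence 11 normal subgroups.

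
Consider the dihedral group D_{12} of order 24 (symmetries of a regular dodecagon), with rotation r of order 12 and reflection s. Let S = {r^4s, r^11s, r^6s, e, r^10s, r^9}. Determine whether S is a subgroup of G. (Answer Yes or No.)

r^9 ∈ S but its inverse r^3 ∉ S, so S is not a subgroup.

No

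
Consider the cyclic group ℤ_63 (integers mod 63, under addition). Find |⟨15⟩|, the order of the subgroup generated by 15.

21

In ℤ_63, the order of an element a is n/gcd(a, n).
gcd(15, 63) = 3, so |⟨15⟩| = 63/3 = 21.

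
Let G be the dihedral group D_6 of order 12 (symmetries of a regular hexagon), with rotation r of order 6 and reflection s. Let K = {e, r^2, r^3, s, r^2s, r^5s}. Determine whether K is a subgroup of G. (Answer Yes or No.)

No

r^2 ∈ K but its inverse r^4 ∉ K, so K is not a subgroup.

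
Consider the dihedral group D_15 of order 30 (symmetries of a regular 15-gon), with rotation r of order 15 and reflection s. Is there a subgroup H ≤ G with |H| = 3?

Yes

3 | 30. A subgroup of order 3 is {e, r^5, r^10}.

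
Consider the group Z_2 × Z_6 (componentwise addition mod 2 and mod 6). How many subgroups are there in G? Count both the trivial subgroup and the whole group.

10

|G| = 12, so by Lagrange every subgroup order divides 12. Divisors: 1, 2, 3, 4, 6, 12.
Subgroups by order — order 1: 1; order 2: 3; order 3: 1; order 4: 1; order 6: 3; order 12: 1.
Total: 1 + 3 + 1 + 1 + 3 + 1 = 10.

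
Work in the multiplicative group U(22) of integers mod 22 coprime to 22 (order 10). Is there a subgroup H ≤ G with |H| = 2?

2 | 10. A subgroup of order 2 is {1, 21}.

Yes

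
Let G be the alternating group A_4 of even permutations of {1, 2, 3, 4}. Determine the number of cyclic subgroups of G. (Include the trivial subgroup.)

A cyclic subgroup of order d is generated by each of its φ(d) elements of order d, so the cyclic subgroups of order d number (#elements of order d)/φ(d).
Cyclic subgroups by order — order 1: 1; order 2: 3; order 3: 4.
Total: 8.

8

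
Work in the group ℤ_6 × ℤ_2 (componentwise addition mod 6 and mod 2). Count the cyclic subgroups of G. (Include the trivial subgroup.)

Each element a generates a cyclic subgroup ⟨a⟩; distinct elements may generate the same one (a cyclic group of order d has φ(d) generators).
Cyclic subgroups by order — order 1: 1; order 2: 3; order 3: 1; order 6: 3.
Total: 8.

8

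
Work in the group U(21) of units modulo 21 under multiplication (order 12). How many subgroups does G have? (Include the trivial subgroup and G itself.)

|G| = 12, so by Lagrange every subgroup order divides 12. Divisors: 1, 2, 3, 4, 6, 12.
Subgroups by order — order 1: 1; order 2: 3; order 3: 1; order 4: 1; order 6: 3; order 12: 1.
Total: 1 + 3 + 1 + 1 + 3 + 1 = 10.

10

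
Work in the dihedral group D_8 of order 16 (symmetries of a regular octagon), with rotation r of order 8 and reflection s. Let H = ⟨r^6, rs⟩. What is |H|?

8

|⟨r^6⟩| = 4 and |⟨rs⟩| = 2, so |H| is a multiple of lcm(4, 2) = 4 and divides |G| = 16.
Closing under the operation: H = {e, r^2, r^4, r^6, rs, r^3s, r^5s, r^7s}, so |H| = 8.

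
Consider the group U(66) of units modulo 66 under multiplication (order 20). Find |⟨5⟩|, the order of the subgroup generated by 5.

Compute successive powers of 5 mod 66: 5, 25, 59, 31, 23, 49, 47, 37, …; 5^10 ≡ 1 (mod 66).
So |⟨5⟩| = 10.

10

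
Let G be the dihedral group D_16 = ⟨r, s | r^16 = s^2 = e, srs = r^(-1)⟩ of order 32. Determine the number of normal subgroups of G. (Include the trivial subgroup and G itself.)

8

G has 36 subgroups. Checking conjugation-invariance by order — order 1: 1/1 normal; order 2: 1/17 normal; order 4: 1/9 normal; order 8: 1/5 normal; order 16: 3/3 normal; order 32: 1/1 normal.
Total normal subgroups: 8.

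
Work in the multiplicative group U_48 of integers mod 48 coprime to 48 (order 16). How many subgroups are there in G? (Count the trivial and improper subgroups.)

|G| = 16, so by Lagrange every subgroup order divides 16. Divisors: 1, 2, 4, 8, 16.
Subgroups by order — order 1: 1; order 2: 7; order 4: 11; order 8: 7; order 16: 1.
Total: 1 + 7 + 11 + 7 + 1 = 27.

27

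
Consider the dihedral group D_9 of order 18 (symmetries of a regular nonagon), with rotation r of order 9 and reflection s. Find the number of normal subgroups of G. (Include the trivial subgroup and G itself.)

4

G has 16 subgroups. Checking conjugation-invariance by order — order 1: 1/1 normal; order 2: 0/9 normal; order 3: 1/1 normal; order 6: 0/3 normal; order 9: 1/1 normal; order 18: 1/1 normal.
Total normal subgroups: 4.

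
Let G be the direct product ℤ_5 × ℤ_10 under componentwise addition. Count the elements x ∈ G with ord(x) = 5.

An element (a,b) has order lcm(ord(a), ord(b)); count pairs with lcm equal to 5.
Enumerating gives 24 such elements.

24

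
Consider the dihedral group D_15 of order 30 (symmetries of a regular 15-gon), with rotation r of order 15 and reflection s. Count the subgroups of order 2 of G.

|G| = 30 and 2 | 30, so subgroups of order 2 are possible by Lagrange.
The subgroups of order 2 are: {e, r^10s}; {e, r^11s}; {e, r^12s}; {e, r^13s}; … (15 in all).
So G has 15 subgroups of order 2.

15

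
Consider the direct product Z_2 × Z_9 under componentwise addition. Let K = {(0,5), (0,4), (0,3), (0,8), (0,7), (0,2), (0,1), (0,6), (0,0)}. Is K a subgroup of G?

Yes

|K| = 9 divides |G| = 18, consistent with Lagrange.
K contains the identity, every element's inverse is in K, and K is closed under +: it is a subgroup.
In fact K = ⟨(0,1)⟩.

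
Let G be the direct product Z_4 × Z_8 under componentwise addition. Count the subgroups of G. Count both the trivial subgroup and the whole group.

22

|G| = 32, so by Lagrange every subgroup order divides 32. Divisors: 1, 2, 4, 8, 16, 32.
Subgroups by order — order 1: 1; order 2: 3; order 4: 7; order 8: 7; order 16: 3; order 32: 1.
Total: 1 + 3 + 7 + 7 + 3 + 1 = 22.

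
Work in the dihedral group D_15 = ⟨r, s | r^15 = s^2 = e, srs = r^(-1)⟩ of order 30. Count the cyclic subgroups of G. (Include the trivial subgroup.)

19

Group the elements of G by the cyclic subgroup they generate; each cyclic subgroup of order d accounts for φ(d) elements.
Cyclic subgroups by order — order 1: 1; order 2: 15; order 3: 1; order 5: 1; order 15: 1.
Total: 19.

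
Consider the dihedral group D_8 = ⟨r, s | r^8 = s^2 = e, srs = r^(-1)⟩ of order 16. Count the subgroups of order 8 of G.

3

|G| = 16 and 8 | 16, so subgroups of order 8 are possible by Lagrange.
The subgroups of order 8 are: {e, r, r^2, r^3, r^4, r^5, r^6, r^7}; {e, r^2, r^4, r^6, s, r^2s, r^4s, r^6s}; {e, r^2, r^4, r^6, rs, r^3s, r^5s, r^7s}.
So G has 3 subgroups of order 8.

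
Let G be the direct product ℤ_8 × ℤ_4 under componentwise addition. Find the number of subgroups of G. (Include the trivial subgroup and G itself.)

22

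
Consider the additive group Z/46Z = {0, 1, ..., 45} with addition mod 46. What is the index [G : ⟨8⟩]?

2

|⟨8⟩| = 23 and |G| = 46.
By Lagrange, [G : H] = |G|/|H| = 46/23 = 2.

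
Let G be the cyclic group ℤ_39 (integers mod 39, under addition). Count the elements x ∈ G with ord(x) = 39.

In a cyclic group of order 39, the number of elements of order d (for d | 39) is φ(d).
φ(39) = 24.

24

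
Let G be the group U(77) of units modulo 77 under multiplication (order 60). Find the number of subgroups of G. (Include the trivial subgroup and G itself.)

20

|G| = 60, so by Lagrange every subgroup order divides 60. Divisors: 1, 2, 3, 4, 5, 6, 10, 12, 15, 20, 30, 60.
Subgroups by order — order 1: 1; order 2: 3; order 3: 1; order 4: 1; order 5: 1; order 6: 3; order 10: 3; order 12: 1; order 15: 1; order 20: 1; order 30: 3; order 60: 1.
Total: 1 + 3 + 1 + 1 + 1 + 3 + 3 + 1 + 1 + 1 + 3 + 1 = 20.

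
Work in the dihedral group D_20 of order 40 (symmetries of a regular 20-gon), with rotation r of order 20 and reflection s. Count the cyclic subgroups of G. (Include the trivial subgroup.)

Group the elements of G by the cyclic subgroup they generate; each cyclic subgroup of order d accounts for φ(d) elements.
Cyclic subgroups by order — order 1: 1; order 2: 21; order 4: 1; order 5: 1; order 10: 1; order 20: 1.
Total: 26.

26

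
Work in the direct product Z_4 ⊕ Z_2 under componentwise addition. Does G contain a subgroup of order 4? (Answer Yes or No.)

4 | 8. A subgroup of order 4 is {(0,0), (0,1), (2,0), (2,1)}.

Yes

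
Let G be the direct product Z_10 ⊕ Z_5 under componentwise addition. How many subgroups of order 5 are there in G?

|G| = 50 and 5 | 50, so subgroups of order 5 are possible by Lagrange.
The subgroups of order 5 are: {(0,0), (0,1), (0,2), (0,3), (0,4)}; {(0,0), (2,0), (4,0), (6,0), (8,0)}; {(0,0), (2,1), (4,2), (6,3), (8,4)}; {(0,0), (2,2), (4,4), (6,1), (8,3)}; … (6 in all).
So G has 6 subgroups of order 5.

6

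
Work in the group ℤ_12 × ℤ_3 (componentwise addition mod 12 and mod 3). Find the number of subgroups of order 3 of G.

|G| = 36 and 3 | 36, so subgroups of order 3 are possible by Lagrange.
The subgroups of order 3 are: {(0,0), (0,1), (0,2)}; {(0,0), (4,0), (8,0)}; {(0,0), (4,1), (8,2)}; {(0,0), (4,2), (8,1)}.
So G has 4 subgroups of order 3.

4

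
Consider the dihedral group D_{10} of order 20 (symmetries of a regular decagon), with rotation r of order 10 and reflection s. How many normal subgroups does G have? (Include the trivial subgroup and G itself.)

7

G has 22 subgroups. Checking conjugation-invariance by order — order 1: 1/1 normal; order 2: 1/11 normal; order 4: 0/5 normal; order 5: 1/1 normal; order 10: 3/3 normal; order 20: 1/1 normal.
Total normal subgroups: 7.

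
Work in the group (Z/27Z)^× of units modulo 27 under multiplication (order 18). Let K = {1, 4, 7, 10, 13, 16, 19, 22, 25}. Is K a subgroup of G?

|K| = 9 divides |G| = 18, consistent with Lagrange.
K contains the identity, every element's inverse is in K, and K is closed under ·: it is a subgroup.
In fact K = ⟨4⟩.

Yes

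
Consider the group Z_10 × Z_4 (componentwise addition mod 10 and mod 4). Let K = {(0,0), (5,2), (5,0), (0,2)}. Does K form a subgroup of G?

Yes

|K| = 4 divides |G| = 40, consistent with Lagrange.
K contains the identity, every element's inverse is in K, and K is closed under +: it is a subgroup.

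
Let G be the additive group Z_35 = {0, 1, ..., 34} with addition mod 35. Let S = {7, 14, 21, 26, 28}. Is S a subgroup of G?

No

The identity 0 ∉ S, so S is not a subgroup.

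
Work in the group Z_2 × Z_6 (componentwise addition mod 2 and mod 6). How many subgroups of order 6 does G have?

|G| = 12 and 6 | 12, so subgroups of order 6 are possible by Lagrange.
The subgroups of order 6 are: {(0,0), (0,1), (0,2), (0,3), (0,4), (0,5)}; {(0,0), (0,2), (0,4), (1,0), (1,2), (1,4)}; {(0,0), (0,2), (0,4), (1,1), (1,3), (1,5)}.
So G has 3 subgroups of order 6.

3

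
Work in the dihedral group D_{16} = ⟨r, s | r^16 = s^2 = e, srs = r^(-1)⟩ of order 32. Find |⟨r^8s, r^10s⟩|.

16

|⟨r^8s⟩| = 2 and |⟨r^10s⟩| = 2, so |H| is a multiple of lcm(2, 2) = 2 and divides |G| = 32.
Closing under the operation: H = {e, r^2, r^4, r^6, r^8, r^10, r^12, r^14, s, r^2s, r^4s, r^6s, r^8s, r^10s, r^12s, r^14s}, so |H| = 16.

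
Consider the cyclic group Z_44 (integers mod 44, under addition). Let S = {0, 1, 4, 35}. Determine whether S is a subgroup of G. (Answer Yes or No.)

No

1 ∈ S but its inverse 43 ∉ S, so S is not a subgroup.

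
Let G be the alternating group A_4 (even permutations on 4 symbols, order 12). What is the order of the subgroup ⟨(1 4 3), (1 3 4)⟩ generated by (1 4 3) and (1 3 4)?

|⟨(1 4 3)⟩| = 3 and |⟨(1 3 4)⟩| = 3, so |H| is a multiple of lcm(3, 3) = 3 and divides |G| = 12.
Closing under the operation: H = {e, (1 3 4), (1 4 3)}, so |H| = 3.

3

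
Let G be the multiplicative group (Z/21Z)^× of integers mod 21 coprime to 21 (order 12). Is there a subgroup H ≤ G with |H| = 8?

No

8 does not divide |G| = 12, so by Lagrange no subgroup of order 8 exists.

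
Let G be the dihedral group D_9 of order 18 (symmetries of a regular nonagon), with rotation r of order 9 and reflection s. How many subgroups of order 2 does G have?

|G| = 18 and 2 | 18, so subgroups of order 2 are possible by Lagrange.
The subgroups of order 2 are: {e, r^2s}; {e, r^3s}; {e, r^4s}; {e, r^5s}; … (9 in all).
So G has 9 subgroups of order 2.

9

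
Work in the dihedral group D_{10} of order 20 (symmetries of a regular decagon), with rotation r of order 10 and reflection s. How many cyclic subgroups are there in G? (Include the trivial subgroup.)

14

Each element a generates a cyclic subgroup ⟨a⟩; distinct elements may generate the same one (a cyclic group of order d has φ(d) generators).
Cyclic subgroups by order — order 1: 1; order 2: 11; order 5: 1; order 10: 1.
Total: 14.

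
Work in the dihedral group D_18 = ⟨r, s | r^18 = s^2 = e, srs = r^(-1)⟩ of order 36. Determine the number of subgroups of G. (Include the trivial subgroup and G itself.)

45

|G| = 36, so by Lagrange every subgroup order divides 36. Divisors: 1, 2, 3, 4, 6, 9, 12, 18, 36.
Subgroups by order — order 1: 1; order 2: 19; order 3: 1; order 4: 9; order 6: 7; order 9: 1; order 12: 3; order 18: 3; order 36: 1.
Total: 1 + 19 + 1 + 9 + 7 + 1 + 3 + 3 + 1 = 45.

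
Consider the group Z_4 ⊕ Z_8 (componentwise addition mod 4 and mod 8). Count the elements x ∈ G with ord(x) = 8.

16

An element (a,b) has order lcm(ord(a), ord(b)); count pairs with lcm equal to 8.
Enumerating gives 16 such elements.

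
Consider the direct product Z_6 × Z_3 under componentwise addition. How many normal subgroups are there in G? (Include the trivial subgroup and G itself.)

G is abelian, so every subgroup is normal.
G has 12 subgroups in total, hence 12 normal subgroups.

12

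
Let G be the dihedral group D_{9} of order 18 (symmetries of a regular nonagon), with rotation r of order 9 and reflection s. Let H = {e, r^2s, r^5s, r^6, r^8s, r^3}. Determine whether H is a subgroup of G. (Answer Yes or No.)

Yes

|H| = 6 divides |G| = 18, consistent with Lagrange.
H contains the identity, every element's inverse is in H, and H is closed under ·: it is a subgroup.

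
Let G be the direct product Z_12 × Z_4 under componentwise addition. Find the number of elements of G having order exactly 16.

0

An element (a,b) has order lcm(ord(a), ord(b)); count pairs with lcm equal to 16.
Enumerating gives 0 such elements.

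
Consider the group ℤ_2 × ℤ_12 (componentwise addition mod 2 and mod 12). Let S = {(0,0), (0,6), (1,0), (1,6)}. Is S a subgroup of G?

|S| = 4 divides |G| = 24, consistent with Lagrange.
S contains the identity, every element's inverse is in S, and S is closed under +: it is a subgroup.

Yes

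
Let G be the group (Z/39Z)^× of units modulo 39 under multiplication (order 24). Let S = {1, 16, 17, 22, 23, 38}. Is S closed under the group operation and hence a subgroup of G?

|S| = 6 divides |G| = 24, consistent with Lagrange.
S contains the identity, every element's inverse is in S, and S is closed under ·: it is a subgroup.
In fact S = ⟨17⟩.

Yes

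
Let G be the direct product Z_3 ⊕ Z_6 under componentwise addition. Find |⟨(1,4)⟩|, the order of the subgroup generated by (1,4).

3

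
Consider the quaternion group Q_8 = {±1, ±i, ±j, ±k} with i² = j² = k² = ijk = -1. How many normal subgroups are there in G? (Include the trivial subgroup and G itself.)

G has 6 subgroups. Checking conjugation-invariance by order — order 1: 1/1 normal; order 2: 1/1 normal; order 4: 3/3 normal; order 8: 1/1 normal.
Total normal subgroups: 6.

6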